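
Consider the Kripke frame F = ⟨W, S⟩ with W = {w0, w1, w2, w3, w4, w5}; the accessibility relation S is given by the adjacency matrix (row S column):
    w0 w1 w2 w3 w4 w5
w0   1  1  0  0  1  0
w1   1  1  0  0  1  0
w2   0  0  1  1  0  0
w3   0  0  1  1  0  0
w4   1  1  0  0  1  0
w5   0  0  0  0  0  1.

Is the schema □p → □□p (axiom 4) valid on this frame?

Yes

Axiom 4 corresponds to the accessibility relation being transitive.
Transitive: yes — every two-step S-path is closed by a direct edge.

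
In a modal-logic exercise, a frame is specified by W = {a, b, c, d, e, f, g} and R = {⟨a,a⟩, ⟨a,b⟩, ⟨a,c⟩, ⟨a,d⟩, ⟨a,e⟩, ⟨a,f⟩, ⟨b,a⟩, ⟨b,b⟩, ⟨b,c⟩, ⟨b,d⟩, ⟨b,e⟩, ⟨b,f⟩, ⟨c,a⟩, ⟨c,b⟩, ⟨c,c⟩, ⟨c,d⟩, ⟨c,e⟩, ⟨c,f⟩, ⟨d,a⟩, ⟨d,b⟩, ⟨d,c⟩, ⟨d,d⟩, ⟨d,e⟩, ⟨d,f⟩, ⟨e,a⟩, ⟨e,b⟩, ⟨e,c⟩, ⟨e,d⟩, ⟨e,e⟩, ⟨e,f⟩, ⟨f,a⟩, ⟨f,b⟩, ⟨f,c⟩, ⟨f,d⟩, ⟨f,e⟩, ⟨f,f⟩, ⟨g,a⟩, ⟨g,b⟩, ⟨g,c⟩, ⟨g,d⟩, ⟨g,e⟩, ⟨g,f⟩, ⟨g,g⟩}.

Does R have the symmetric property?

Symmetric: no — g R a but not a R g.

No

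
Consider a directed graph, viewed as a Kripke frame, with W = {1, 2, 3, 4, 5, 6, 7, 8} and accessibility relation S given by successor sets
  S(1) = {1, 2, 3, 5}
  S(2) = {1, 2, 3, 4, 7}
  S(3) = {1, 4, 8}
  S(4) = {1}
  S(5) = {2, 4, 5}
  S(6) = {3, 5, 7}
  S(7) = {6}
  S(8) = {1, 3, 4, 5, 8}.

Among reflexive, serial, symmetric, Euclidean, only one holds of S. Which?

serial

Reflexive: no — 3 is not related to itself.
Serial: yes — every world has a successor (e.g. 1 S 1).
Symmetric: no — 1 S 5 but not 5 S 1.
Euclidean: no — 1 S 2 and 1 S 5, but not 2 S 5.
Only serial holds.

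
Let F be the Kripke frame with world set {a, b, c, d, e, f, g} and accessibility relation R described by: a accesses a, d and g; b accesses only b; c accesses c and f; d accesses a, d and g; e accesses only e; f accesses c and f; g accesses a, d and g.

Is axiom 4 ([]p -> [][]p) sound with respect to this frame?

Axiom 4 corresponds to the accessibility relation being transitive.
Transitive: yes — every two-step R-path is closed by a direct edge.

Yes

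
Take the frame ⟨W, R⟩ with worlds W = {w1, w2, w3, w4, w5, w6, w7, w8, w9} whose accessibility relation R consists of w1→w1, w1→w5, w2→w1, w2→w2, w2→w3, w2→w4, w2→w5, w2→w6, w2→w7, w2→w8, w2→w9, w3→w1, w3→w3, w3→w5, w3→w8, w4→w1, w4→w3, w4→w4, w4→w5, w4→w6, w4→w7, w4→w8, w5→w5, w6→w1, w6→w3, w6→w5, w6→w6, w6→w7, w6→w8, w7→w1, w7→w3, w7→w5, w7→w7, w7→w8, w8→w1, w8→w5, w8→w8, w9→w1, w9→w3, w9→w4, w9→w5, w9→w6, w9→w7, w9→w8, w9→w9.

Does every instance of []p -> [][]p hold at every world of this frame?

By correspondence theory, 4 is valid on a frame iff R is transitive.
Transitive: yes — every two-step R-path is closed by a direct edge.

Yes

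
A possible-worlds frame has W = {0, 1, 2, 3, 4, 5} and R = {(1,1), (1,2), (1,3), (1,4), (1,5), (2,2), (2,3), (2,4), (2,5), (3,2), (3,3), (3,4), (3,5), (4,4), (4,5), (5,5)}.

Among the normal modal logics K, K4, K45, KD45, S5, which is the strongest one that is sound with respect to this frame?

Transitive (axiom 4): yes — every two-step R-path is closed by a direct edge.
Euclidean (axiom 5): no — 1 R 4 and 1 R 2, but not 4 R 2.
Serial (axiom D): no — 0 has no R-successor.
Reflexive (axiom T): no — 0 is not related to itself.
So F validates K, K4; K45 would additionally require R to be Euclidean. The strongest is K4.

K4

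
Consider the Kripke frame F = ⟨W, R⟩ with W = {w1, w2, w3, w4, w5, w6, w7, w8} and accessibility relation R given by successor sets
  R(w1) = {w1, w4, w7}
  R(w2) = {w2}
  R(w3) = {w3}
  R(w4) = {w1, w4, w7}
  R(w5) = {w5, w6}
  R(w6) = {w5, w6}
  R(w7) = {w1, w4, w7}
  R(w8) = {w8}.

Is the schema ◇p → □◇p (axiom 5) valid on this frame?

Yes

The schema 5 characterises exactly the Euclidean frames.
Euclidean: yes — any two successors of a common world are R-related.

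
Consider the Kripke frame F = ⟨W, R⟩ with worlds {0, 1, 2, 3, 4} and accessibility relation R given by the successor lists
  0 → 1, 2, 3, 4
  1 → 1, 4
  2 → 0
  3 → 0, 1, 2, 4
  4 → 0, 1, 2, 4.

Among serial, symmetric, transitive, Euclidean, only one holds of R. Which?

Serial: yes — every world has a successor (e.g. 0 R 1).
Symmetric: no — 0 R 1 but not 1 R 0.
Transitive: no — 1 R 4 and 4 R 0, but not 1 R 0.
Euclidean: no — 0 R 1 and 0 R 2, but not 1 R 2.
Only serial holds.

serial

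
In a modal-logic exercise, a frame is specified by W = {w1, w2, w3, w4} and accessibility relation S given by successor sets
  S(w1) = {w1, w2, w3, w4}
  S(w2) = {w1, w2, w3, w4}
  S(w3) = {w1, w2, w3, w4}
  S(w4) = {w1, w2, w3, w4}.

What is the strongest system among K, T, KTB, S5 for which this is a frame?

S5

Reflexive (axiom T): yes — every world is S-related to itself.
Symmetric (axiom B): yes — every pair in S has its reverse in S.
Euclidean (axiom 5): yes — any two successors of a common world are S-related.
So F validates K, T, KTB, S5. The strongest is S5.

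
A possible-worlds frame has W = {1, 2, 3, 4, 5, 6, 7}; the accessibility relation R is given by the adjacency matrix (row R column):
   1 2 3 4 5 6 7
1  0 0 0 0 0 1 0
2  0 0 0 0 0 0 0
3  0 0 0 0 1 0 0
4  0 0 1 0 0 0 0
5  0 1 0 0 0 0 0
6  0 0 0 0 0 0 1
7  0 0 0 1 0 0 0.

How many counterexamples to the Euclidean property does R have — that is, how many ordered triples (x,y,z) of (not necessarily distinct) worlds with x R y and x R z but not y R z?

Enumerating: (1,6,6), (3,5,5), (4,3,3), (5,2,2), (6,7,7), (7,4,4).

6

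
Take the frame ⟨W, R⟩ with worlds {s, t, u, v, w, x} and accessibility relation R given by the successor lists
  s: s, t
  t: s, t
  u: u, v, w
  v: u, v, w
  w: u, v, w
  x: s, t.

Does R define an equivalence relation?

No

Reflexive: no — x is not related to itself.
Symmetric: no — x R s but not s R x.
Transitive: yes — every two-step R-path is closed by a direct edge.
So R is not an equivalence relation.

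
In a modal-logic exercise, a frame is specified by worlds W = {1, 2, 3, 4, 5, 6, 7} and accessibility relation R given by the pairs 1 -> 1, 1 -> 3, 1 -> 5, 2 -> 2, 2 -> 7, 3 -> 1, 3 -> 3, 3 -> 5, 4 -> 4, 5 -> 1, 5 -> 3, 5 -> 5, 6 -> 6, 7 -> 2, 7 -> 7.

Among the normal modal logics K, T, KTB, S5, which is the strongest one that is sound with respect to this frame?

Reflexive (axiom T): yes — every world is R-related to itself.
Symmetric (axiom B): yes — every pair in R has its reverse in R.
Euclidean (axiom 5): yes — any two successors of a common world are R-related.
So F validates K, T, KTB, S5. The strongest is S5.

S5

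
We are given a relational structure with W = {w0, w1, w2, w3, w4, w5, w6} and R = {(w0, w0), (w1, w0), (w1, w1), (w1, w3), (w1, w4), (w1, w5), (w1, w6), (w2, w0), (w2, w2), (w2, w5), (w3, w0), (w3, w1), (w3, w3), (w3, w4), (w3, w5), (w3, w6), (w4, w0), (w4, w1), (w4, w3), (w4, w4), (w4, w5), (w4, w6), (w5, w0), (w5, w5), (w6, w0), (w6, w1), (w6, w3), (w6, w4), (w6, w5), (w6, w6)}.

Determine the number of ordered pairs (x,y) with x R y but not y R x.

Enumerating: (w1,w0), (w1,w5), (w2,w0), (w2,w5), (w3,w0), (w3,w5), (w4,w0), (w4,w5), (w5,w0), (w6,w0), (w6,w5).

11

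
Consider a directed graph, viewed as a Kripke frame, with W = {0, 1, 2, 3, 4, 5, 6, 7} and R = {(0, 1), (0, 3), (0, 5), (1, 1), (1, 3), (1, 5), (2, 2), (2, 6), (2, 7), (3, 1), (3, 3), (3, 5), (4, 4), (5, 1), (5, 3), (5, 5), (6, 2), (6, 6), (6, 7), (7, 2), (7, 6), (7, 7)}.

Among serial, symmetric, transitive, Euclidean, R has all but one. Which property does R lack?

symmetric

Serial: yes — every world has a successor (e.g. 0 R 1).
Symmetric: no — 0 R 1 but not 1 R 0.
Transitive: yes — every two-step R-path is closed by a direct edge.
Euclidean: yes — any two successors of a common world are R-related.
Only symmetric fails.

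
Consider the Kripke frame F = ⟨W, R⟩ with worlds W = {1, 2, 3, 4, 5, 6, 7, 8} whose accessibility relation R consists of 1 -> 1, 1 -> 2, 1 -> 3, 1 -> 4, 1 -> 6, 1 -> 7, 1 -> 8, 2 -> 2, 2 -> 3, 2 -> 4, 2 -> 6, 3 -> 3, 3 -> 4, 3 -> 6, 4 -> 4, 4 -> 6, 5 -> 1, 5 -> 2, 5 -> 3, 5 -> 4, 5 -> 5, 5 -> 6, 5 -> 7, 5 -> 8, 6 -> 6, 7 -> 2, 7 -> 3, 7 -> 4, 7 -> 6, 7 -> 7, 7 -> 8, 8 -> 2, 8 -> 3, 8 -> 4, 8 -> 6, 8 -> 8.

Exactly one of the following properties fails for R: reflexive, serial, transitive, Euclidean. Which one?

Euclidean

Reflexive: yes — every world is R-related to itself.
Serial: yes — every world has a successor (e.g. 1 R 1).
Transitive: yes — every two-step R-path is closed by a direct edge.
Euclidean: no — 1 R 2 and 1 R 7, but not 2 R 7.
Only Euclidean fails.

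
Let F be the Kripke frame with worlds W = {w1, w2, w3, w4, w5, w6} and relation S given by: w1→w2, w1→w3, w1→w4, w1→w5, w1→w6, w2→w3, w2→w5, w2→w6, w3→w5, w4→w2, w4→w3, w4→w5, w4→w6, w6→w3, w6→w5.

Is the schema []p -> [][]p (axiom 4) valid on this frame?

The schema 4 characterises exactly the transitive frames.
Transitive: yes — every two-step S-path is closed by a direct edge.

Yes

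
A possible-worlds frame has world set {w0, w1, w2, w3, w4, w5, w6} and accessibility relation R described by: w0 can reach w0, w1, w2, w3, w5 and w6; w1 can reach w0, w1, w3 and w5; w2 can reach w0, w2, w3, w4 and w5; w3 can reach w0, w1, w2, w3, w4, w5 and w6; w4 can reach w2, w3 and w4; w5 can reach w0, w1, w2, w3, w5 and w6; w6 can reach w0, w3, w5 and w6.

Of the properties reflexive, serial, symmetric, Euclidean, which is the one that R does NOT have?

Reflexive: yes — every world is R-related to itself.
Serial: yes — every world has a successor (e.g. w0 R w0).
Symmetric: yes — every pair in R has its reverse in R.
Euclidean: no — w0 R w1 and w0 R w2, but not w1 R w2.
Only Euclidean fails.

Euclidean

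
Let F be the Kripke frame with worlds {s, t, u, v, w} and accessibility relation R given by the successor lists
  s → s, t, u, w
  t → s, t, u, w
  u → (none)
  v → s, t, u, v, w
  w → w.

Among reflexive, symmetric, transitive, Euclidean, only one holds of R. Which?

transitive

Reflexive: no — u is not related to itself.
Symmetric: no — s R u but not u R s.
Transitive: yes — every two-step R-path is closed by a direct edge.
Euclidean: no — s R u and s R t, but not u R t.
Only transitive holds.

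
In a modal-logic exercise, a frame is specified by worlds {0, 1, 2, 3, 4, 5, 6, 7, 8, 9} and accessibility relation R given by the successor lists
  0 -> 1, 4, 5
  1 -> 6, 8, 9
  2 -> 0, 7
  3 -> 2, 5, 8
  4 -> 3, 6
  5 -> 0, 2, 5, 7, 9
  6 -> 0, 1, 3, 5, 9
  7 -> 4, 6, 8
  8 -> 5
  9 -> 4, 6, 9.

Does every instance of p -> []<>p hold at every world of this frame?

The schema B characterises exactly the symmetric frames.
Symmetric: no — 0 R 1 but not 1 R 0.

No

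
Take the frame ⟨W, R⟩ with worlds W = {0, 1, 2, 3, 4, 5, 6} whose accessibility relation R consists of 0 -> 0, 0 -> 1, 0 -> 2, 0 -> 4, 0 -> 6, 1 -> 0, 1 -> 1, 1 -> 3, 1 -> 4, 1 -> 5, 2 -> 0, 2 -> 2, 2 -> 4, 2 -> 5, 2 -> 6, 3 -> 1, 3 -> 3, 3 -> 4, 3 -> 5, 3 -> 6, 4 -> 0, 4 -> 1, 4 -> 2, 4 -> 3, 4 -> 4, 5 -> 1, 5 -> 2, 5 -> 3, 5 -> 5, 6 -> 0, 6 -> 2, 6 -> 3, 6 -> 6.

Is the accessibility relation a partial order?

No

Reflexive: yes — every world is R-related to itself.
Transitive: no — 0 R 1 and 1 R 3, but not 0 R 3.
Antisymmetric: no — 0 R 1 and 1 R 0 with 0 ≠ 1.
So R is not a partial order.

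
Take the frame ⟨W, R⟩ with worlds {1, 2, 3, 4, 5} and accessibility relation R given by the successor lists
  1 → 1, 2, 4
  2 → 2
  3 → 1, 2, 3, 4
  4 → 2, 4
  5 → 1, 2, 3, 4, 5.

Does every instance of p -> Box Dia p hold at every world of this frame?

By correspondence theory, B is valid on a frame iff R is symmetric.
Symmetric: no — 1 R 2 but not 2 R 1.

No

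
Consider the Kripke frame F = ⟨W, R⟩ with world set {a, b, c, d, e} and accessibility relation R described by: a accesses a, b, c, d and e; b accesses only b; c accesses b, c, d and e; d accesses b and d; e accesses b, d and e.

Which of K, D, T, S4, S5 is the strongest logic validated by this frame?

S4

Serial (axiom D): yes — every world has a successor (e.g. a R a).
Reflexive (axiom T): yes — every world is R-related to itself.
Transitive (axiom 4): yes — every two-step R-path is closed by a direct edge.
Euclidean (axiom 5): no — a R b and a R c, but not b R c.
So F validates K, D, T, S4; S5 would additionally require R to be Euclidean. The strongest is S4.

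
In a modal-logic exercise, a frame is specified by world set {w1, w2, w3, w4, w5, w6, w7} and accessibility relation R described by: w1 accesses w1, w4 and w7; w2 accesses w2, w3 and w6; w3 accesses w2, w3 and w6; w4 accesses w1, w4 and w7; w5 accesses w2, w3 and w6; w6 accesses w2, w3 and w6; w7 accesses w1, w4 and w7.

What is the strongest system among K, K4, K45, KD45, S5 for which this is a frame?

KD45

Transitive (axiom 4): yes — every two-step R-path is closed by a direct edge.
Euclidean (axiom 5): yes — any two successors of a common world are R-related.
Serial (axiom D): yes — every world has a successor (e.g. w1 R w1).
Reflexive (axiom T): no — w5 is not related to itself.
So F validates K, K4, K45, KD45; S5 would additionally require R to be reflexive. The strongest is KD45.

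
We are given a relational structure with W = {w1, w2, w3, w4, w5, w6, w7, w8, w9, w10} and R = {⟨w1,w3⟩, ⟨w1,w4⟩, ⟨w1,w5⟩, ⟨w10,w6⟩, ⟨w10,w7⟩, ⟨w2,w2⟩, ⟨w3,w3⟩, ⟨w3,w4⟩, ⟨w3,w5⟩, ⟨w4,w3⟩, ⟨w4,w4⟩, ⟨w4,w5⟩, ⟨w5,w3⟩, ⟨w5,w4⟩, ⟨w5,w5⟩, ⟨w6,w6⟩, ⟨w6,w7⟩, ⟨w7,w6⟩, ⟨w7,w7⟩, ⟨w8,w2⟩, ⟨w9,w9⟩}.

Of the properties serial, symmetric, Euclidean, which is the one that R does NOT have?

symmetric

Serial: yes — every world has a successor (e.g. w1 R w3).
Symmetric: no — w1 R w3 but not w3 R w1.
Euclidean: yes — any two successors of a common world are R-related.
Only symmetric fails.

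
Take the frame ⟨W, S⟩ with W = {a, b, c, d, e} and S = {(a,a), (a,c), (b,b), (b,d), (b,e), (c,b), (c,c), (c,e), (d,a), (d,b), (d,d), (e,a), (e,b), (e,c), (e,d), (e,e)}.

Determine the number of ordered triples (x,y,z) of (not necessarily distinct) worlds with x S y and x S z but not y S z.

15

Enumerating: (a,c,a), (b,d,e), (c,b,c), (d,a,b), (d,a,d), (d,b,a), (e,a,b), (e,a,d), (e,a,e), (e,b,a), (e,b,c), (e,c,a), (e,c,d), (e,d,c), (e,d,e).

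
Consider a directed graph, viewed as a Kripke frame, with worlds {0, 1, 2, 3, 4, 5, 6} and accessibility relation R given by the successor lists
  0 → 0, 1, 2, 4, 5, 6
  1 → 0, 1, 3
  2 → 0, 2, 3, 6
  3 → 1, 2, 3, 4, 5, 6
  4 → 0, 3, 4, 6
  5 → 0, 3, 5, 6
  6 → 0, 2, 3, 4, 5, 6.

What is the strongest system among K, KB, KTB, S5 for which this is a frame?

Symmetric (axiom B): yes — every pair in R has its reverse in R.
Reflexive (axiom T): yes — every world is R-related to itself.
Euclidean (axiom 5): no — 0 R 1 and 0 R 2, but not 1 R 2.
So F validates K, KB, KTB; S5 would additionally require R to be Euclidean. The strongest is KTB.

KTB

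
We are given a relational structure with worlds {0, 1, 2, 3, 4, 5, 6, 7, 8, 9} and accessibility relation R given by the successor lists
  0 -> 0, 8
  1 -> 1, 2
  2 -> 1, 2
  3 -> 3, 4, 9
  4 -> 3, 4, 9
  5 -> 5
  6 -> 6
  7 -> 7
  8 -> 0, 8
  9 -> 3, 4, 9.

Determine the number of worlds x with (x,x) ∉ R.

R is reflexive; there are no such worlds.

0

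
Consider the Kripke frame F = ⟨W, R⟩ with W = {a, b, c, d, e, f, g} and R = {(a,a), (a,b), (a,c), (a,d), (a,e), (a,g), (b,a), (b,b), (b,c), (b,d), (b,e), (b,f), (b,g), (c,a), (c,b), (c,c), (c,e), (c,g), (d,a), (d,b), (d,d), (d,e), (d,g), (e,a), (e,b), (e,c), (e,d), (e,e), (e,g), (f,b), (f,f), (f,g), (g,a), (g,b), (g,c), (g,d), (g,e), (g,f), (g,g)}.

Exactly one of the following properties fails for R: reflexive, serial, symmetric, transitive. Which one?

transitive

Reflexive: yes — every world is R-related to itself.
Serial: yes — every world has a successor (e.g. a R a).
Symmetric: yes — every pair in R has its reverse in R.
Transitive: no — a R b and b R f, but not a R f.
Only transitive fails.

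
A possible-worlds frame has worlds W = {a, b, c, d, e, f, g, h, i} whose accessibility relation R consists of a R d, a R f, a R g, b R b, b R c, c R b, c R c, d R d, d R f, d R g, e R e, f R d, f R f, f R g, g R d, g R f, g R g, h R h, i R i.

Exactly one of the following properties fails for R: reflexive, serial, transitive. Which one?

reflexive

Reflexive: no — a is not related to itself.
Serial: yes — every world has a successor (e.g. a R d).
Transitive: yes — every two-step R-path is closed by a direct edge.
Only reflexive fails.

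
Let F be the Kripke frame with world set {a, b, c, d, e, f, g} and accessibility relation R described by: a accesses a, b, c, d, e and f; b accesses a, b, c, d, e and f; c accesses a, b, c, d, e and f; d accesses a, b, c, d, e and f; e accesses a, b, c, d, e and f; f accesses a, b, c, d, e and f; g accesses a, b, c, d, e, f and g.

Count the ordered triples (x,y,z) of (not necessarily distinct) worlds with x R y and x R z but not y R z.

6

Enumerating: (g,a,g), (g,b,g), (g,c,g), (g,d,g), (g,e,g), (g,f,g).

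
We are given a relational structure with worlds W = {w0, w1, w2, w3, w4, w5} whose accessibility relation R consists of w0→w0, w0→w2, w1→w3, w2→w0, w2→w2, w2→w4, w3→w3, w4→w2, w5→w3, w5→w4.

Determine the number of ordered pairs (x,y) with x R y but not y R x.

3

Enumerating: (w1,w3), (w5,w3), (w5,w4).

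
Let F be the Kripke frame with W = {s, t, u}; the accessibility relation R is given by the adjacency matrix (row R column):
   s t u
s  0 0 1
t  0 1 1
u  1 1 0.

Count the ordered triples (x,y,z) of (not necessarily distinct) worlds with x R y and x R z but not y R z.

Enumerating: (s,u,u), (t,u,u), (u,s,s), (u,s,t), (u,t,s).

5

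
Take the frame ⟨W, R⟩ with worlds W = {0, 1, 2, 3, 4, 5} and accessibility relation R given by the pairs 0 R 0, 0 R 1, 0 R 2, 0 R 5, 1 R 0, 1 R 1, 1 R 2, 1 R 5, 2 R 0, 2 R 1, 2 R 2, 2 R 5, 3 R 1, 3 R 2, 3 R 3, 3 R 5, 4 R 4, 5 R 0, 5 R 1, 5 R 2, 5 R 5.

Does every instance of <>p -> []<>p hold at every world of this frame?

No

Axiom 5 corresponds to the accessibility relation being Euclidean.
Euclidean: no — 3 R 1 and 3 R 3, but not 1 R 3.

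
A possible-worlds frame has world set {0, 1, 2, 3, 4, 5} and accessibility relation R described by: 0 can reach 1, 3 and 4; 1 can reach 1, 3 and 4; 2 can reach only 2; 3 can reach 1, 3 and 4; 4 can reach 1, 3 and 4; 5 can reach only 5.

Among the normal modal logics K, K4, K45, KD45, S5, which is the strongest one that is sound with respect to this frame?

Transitive (axiom 4): yes — every two-step R-path is closed by a direct edge.
Euclidean (axiom 5): yes — any two successors of a common world are R-related.
Serial (axiom D): yes — every world has a successor (e.g. 0 R 1).
Reflexive (axiom T): no — 0 is not related to itself.
So F validates K, K4, K45, KD45; S5 would additionally require R to be reflexive. The strongest is KD45.

KD45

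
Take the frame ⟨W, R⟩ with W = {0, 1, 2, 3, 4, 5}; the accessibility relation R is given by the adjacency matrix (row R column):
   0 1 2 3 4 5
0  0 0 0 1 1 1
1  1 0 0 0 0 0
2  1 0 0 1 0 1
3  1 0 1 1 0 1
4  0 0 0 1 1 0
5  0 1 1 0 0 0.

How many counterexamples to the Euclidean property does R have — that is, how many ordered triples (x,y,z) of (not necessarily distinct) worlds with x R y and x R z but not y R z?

21

Enumerating: (0,3,4), (0,4,5), (0,5,3), (0,5,4), (0,5,5), (1,0,0), (2,0,0), (2,5,0), (2,5,3), (2,5,5), (3,0,0), (3,0,2), … and 9 more.
Total: 21.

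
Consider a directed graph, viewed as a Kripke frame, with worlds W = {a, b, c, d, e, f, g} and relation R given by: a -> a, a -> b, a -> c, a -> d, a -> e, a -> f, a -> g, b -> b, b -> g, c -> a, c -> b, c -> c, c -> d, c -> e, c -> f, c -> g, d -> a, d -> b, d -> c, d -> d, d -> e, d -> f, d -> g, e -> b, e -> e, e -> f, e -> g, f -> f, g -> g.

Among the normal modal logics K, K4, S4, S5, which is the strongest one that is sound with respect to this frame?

S4

Transitive (axiom 4): yes — every two-step R-path is closed by a direct edge.
Reflexive (axiom T): yes — every world is R-related to itself.
Euclidean (axiom 5): no — a R b and a R c, but not b R c.
So F validates K, K4, S4; S5 would additionally require R to be Euclidean. The strongest is S4.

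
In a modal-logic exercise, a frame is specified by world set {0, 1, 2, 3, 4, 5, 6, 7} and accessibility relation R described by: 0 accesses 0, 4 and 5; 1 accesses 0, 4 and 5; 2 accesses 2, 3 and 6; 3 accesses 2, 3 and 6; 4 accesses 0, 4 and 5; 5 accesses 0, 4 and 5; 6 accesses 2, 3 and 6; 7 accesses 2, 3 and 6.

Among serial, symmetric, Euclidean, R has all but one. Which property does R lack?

Serial: yes — every world has a successor (e.g. 0 R 0).
Symmetric: no — 1 R 0 but not 0 R 1.
Euclidean: yes — any two successors of a common world are R-related.
Only symmetric fails.

symmetric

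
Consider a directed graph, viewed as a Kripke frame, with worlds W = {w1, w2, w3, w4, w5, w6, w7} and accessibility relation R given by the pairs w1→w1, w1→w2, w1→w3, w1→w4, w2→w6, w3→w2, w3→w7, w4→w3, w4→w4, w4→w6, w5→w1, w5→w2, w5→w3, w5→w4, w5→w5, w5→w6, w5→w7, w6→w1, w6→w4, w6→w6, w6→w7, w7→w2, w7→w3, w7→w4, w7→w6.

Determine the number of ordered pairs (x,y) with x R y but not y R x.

Enumerating: (w1,w2), (w1,w3), (w1,w4), (w2,w6), (w3,w2), (w4,w3), (w5,w1), (w5,w2), (w5,w3), (w5,w4), (w5,w6), (w5,w7), (w6,w1), (w7,w2), (w7,w4).

15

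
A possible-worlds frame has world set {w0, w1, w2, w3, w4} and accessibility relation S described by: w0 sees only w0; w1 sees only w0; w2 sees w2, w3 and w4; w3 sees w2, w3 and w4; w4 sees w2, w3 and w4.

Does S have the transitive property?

Transitive: yes — every two-step S-path is closed by a direct edge.

Yes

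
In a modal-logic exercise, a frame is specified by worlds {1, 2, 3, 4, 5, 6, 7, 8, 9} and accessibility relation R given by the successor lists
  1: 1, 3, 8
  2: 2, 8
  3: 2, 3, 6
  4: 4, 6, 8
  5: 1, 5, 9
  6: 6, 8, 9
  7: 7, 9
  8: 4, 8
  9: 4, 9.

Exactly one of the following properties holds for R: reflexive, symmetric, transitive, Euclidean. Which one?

Reflexive: yes — every world is R-related to itself.
Symmetric: no — 1 R 3 but not 3 R 1.
Transitive: no — 1 R 3 and 3 R 2, but not 1 R 2.
Euclidean: no — 1 R 3 and 1 R 8, but not 3 R 8.
Only reflexive holds.

reflexive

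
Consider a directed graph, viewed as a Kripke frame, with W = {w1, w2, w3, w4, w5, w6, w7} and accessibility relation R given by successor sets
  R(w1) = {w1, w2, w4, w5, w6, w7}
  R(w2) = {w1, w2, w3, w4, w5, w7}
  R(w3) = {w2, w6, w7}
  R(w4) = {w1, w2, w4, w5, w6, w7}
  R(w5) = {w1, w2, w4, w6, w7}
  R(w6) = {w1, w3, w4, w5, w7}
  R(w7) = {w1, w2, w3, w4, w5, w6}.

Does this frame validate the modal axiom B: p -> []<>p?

Yes

Axiom B corresponds to the accessibility relation being symmetric.
Symmetric: yes — every pair in R has its reverse in R.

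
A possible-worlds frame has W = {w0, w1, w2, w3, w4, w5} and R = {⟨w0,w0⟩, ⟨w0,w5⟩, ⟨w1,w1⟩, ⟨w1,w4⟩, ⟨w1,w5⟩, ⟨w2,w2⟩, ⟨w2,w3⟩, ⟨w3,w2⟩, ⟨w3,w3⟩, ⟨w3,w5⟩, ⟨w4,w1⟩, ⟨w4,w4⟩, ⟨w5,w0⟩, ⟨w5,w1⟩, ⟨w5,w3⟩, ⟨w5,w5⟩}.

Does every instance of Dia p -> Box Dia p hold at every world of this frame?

The schema 5 characterises exactly the Euclidean frames.
Euclidean: no — w1 R w4 and w1 R w5, but not w4 R w5.

No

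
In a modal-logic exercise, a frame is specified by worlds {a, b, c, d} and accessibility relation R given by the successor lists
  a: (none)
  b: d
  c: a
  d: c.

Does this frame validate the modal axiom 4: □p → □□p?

Axiom 4 corresponds to the accessibility relation being transitive.
Transitive: no — b R d and d R c, but not b R c.

No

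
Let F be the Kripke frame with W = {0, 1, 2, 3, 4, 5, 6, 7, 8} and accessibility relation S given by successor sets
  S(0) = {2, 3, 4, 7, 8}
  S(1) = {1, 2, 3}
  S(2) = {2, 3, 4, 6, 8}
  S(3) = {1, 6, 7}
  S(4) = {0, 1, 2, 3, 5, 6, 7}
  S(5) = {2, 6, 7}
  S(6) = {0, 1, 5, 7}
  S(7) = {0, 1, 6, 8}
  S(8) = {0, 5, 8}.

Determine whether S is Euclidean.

Euclidean: no — 0 S 2 and 0 S 7, but not 2 S 7.

No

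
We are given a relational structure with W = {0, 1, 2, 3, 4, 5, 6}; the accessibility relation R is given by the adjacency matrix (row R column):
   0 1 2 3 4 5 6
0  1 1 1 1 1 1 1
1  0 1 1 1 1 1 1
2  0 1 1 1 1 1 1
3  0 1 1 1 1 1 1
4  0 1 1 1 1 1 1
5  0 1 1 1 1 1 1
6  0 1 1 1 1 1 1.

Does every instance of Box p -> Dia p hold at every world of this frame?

Axiom D corresponds to the accessibility relation being serial.
Serial: yes — every world has a successor (e.g. 0 R 0).

Yes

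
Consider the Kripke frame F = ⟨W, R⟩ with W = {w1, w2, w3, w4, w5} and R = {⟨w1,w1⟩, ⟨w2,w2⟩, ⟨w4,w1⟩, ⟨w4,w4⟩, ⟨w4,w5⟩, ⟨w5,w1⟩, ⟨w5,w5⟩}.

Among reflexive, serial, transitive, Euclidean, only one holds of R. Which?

transitive

Reflexive: no — w3 is not related to itself.
Serial: no — w3 has no R-successor.
Transitive: yes — every two-step R-path is closed by a direct edge.
Euclidean: no — w4 R w1 and w4 R w5, but not w1 R w5.
Only transitive holds.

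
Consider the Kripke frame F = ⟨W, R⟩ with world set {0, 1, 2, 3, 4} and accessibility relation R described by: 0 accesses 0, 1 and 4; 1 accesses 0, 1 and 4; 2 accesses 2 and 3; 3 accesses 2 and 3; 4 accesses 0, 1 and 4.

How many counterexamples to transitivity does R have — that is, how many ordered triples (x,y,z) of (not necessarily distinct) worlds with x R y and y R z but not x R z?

0

R is transitive; there are no such tuples.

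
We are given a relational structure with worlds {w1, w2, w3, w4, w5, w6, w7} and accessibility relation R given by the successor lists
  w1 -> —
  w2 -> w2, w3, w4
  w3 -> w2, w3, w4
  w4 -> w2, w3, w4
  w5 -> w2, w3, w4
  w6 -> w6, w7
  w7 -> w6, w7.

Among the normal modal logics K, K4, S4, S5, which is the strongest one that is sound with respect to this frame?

K4

Transitive (axiom 4): yes — every two-step R-path is closed by a direct edge.
Reflexive (axiom T): no — w1 is not related to itself.
Euclidean (axiom 5): yes — any two successors of a common world are R-related.
So F validates K, K4; S4 would additionally require R to be reflexive. The strongest is K4.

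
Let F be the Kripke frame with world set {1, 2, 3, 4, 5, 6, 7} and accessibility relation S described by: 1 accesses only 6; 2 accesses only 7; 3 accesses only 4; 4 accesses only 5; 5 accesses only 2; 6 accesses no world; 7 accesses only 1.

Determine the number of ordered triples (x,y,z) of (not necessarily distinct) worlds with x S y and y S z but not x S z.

Enumerating: (2,7,1), (3,4,5), (4,5,2), (5,2,7), (7,1,6).

5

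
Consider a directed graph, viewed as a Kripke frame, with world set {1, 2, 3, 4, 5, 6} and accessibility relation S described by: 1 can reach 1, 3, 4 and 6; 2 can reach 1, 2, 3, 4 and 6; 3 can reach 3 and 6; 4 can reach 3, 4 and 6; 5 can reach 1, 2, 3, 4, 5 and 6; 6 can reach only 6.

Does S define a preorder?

Yes

Reflexive: yes — every world is S-related to itself.
Transitive: yes — every two-step S-path is closed by a direct edge.
So S is a preorder.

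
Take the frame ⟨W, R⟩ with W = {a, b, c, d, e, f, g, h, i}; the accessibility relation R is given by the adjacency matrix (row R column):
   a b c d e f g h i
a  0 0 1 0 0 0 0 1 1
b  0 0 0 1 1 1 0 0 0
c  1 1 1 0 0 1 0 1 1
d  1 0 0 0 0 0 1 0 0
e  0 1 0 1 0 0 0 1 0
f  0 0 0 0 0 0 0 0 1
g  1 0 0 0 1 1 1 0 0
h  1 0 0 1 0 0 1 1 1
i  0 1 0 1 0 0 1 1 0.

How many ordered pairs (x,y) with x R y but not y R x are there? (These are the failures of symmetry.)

Enumerating: (a,i), (b,d), (b,f), (c,b), (c,f), (c,h), (c,i), (d,a), (d,g), (e,d), (e,h), (f,i), … and 8 more.
Total: 20.

20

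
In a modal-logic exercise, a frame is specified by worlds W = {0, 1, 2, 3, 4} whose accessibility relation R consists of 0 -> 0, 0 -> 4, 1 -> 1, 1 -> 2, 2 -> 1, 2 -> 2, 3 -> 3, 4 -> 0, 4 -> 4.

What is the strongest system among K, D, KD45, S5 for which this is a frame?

Serial (axiom D): yes — every world has a successor (e.g. 0 R 0).
Euclidean (axiom 5): yes — any two successors of a common world are R-related.
Transitive (axiom 4): yes — every two-step R-path is closed by a direct edge.
Reflexive (axiom T): yes — every world is R-related to itself.
So F validates K, D, KD45, S5. The strongest is S5.

S5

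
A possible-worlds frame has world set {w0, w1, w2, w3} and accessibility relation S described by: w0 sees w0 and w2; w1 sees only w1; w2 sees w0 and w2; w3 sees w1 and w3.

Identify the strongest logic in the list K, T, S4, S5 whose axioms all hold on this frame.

Reflexive (axiom T): yes — every world is S-related to itself.
Transitive (axiom 4): yes — every two-step S-path is closed by a direct edge.
Euclidean (axiom 5): no — w3 S w1 and w3 S w3, but not w1 S w3.
So F validates K, T, S4; S5 would additionally require S to be Euclidean. The strongest is S4.

S4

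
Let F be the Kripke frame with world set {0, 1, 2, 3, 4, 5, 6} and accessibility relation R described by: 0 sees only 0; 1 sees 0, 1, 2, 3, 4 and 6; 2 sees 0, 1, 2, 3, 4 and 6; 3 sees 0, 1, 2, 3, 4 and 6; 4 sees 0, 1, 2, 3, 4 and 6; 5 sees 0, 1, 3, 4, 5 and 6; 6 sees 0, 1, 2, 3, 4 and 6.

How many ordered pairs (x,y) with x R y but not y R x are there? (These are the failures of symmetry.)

10

Enumerating: (1,0), (2,0), (3,0), (4,0), (5,0), (5,1), (5,3), (5,4), (5,6), (6,0).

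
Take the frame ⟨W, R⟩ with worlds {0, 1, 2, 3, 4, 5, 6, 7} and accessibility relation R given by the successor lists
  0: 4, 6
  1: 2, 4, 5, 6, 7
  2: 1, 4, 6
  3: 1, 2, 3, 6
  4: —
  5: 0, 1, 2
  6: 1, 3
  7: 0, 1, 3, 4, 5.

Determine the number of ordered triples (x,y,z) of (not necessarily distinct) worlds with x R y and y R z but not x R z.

Enumerating: (0,6,1), (0,6,3), (1,2,1), (1,5,0), (1,5,1), (1,6,1), (1,6,3), (1,7,0), (1,7,1), (1,7,3), (2,1,2), (2,1,5), … and 28 more.
Total: 40.

40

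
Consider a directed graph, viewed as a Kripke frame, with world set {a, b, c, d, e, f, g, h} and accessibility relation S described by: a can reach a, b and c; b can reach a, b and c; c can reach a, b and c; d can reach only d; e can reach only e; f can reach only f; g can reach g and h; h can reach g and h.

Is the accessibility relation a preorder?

Yes

Reflexive: yes — every world is S-related to itself.
Transitive: yes — every two-step S-path is closed by a direct edge.
So S is a preorder.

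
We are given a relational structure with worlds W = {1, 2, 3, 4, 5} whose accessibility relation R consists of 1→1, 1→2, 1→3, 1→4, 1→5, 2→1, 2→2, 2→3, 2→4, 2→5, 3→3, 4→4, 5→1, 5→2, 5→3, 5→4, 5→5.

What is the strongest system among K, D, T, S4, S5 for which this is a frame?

Serial (axiom D): yes — every world has a successor (e.g. 1 R 1).
Reflexive (axiom T): yes — every world is R-related to itself.
Transitive (axiom 4): yes — every two-step R-path is closed by a direct edge.
Euclidean (axiom 5): no — 1 R 3 and 1 R 2, but not 3 R 2.
So F validates K, D, T, S4; S5 would additionally require R to be Euclidean. The strongest is S4.

S4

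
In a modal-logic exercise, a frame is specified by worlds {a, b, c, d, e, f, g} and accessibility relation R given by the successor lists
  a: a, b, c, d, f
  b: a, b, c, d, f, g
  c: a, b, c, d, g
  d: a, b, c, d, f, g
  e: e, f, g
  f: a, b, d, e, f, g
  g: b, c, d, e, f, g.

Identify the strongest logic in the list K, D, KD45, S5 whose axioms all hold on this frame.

Serial (axiom D): yes — every world has a successor (e.g. a R a).
Euclidean (axiom 5): no — a R c and a R f, but not c R f.
Transitive (axiom 4): no — a R b and b R g, but not a R g.
Reflexive (axiom T): yes — every world is R-related to itself.
So F validates K, D; KD45 would additionally require R to be Euclidean and transitive. The strongest is D.

D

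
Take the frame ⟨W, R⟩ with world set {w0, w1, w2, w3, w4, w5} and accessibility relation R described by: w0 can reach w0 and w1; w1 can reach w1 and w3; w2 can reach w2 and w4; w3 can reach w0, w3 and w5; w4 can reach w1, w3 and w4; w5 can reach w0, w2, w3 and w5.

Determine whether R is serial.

Yes

Serial: yes — every world has a successor (e.g. w0 R w0).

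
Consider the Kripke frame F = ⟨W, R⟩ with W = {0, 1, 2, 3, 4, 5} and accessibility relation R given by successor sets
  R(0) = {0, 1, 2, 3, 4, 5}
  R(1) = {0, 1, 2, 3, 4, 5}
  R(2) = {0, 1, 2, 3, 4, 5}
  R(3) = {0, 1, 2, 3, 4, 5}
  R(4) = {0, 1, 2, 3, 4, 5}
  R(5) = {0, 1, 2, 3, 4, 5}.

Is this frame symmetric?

Symmetric: yes — every pair in R has its reverse in R.

Yes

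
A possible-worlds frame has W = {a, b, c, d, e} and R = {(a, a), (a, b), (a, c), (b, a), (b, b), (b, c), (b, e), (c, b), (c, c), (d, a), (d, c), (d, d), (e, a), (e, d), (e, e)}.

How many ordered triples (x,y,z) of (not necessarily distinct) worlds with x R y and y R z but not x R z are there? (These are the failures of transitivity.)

9

Enumerating: (a,b,e), (b,e,d), (c,b,a), (c,b,e), (d,a,b), (d,c,b), (e,a,b), (e,a,c), (e,d,c).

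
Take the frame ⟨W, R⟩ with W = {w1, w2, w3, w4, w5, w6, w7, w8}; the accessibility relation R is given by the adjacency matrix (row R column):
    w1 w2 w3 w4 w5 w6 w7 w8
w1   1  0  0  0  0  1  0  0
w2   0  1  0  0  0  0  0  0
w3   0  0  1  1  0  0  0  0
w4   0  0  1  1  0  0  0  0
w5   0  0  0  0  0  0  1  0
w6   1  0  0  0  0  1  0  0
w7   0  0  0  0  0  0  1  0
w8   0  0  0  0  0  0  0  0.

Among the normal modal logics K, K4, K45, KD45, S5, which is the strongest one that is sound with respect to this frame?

Transitive (axiom 4): yes — every two-step R-path is closed by a direct edge.
Euclidean (axiom 5): yes — any two successors of a common world are R-related.
Serial (axiom D): no — w8 has no R-successor.
Reflexive (axiom T): no — w5 is not related to itself.
So F validates K, K4, K45; KD45 would additionally require R to be serial. The strongest is K45.

K45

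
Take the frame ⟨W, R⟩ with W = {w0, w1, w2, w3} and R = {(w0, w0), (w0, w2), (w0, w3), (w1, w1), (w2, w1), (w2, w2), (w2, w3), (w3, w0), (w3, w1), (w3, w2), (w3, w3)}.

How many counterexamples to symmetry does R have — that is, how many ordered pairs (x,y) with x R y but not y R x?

3

Enumerating: (w0,w2), (w2,w1), (w3,w1).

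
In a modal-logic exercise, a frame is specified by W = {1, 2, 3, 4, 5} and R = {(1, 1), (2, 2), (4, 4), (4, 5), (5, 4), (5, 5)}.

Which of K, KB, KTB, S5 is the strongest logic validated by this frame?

KB

Symmetric (axiom B): yes — every pair in R has its reverse in R.
Reflexive (axiom T): no — 3 is not related to itself.
Euclidean (axiom 5): yes — any two successors of a common world are R-related.
So F validates K, KB; KTB would additionally require R to be reflexive. The strongest is KB.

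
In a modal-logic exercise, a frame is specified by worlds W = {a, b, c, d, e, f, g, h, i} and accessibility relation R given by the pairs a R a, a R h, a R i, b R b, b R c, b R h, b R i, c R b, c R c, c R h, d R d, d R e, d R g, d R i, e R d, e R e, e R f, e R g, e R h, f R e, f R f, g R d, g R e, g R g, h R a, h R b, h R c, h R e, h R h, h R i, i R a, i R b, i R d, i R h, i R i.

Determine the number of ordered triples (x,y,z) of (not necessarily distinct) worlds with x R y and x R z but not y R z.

Enumerating: (b,c,i), (b,i,c), (d,e,i), (d,g,i), (d,i,e), (d,i,g), (e,d,f), (e,d,h), (e,f,d), (e,f,g), (e,f,h), (e,g,f), … and 26 more.
Total: 38.

38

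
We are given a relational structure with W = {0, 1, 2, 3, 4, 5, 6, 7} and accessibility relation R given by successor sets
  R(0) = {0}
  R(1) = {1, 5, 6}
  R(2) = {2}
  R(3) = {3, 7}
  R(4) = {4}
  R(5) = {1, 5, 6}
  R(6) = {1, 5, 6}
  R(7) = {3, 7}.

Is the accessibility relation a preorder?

Yes

Reflexive: yes — every world is R-related to itself.
Transitive: yes — every two-step R-path is closed by a direct edge.
So R is a preorder.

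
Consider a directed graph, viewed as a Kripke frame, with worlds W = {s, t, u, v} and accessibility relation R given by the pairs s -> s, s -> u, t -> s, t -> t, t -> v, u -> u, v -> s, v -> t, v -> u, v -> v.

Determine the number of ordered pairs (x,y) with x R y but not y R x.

Enumerating: (s,u), (t,s), (v,s), (v,u).

4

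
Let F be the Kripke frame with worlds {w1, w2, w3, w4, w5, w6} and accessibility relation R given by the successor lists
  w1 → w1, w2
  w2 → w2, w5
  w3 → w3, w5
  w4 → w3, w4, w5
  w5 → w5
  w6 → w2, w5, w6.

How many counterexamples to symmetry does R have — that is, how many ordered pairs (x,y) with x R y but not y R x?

7

Enumerating: (w1,w2), (w2,w5), (w3,w5), (w4,w3), (w4,w5), (w6,w2), (w6,w5).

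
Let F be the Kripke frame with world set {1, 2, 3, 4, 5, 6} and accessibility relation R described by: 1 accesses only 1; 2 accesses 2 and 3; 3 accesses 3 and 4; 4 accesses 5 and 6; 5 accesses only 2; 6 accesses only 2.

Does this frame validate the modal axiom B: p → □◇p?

No

By correspondence theory, B is valid on a frame iff R is symmetric.
Symmetric: no — 2 R 3 but not 3 R 2.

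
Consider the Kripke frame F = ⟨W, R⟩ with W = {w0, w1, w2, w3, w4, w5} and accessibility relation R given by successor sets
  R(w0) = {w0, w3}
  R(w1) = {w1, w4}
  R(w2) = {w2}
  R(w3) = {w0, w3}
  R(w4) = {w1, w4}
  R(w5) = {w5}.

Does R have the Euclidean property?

Euclidean: yes — any two successors of a common world are R-related.

Yes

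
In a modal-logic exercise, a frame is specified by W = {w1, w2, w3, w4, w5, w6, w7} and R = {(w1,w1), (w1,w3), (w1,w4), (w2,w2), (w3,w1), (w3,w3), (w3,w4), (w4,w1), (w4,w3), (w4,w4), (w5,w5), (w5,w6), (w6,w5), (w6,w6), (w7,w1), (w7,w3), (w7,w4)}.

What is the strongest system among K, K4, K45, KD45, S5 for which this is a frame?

Transitive (axiom 4): yes — every two-step R-path is closed by a direct edge.
Euclidean (axiom 5): yes — any two successors of a common world are R-related.
Serial (axiom D): yes — every world has a successor (e.g. w1 R w1).
Reflexive (axiom T): no — w7 is not related to itself.
So F validates K, K4, K45, KD45; S5 would additionally require R to be reflexive. The strongest is KD45.

KD45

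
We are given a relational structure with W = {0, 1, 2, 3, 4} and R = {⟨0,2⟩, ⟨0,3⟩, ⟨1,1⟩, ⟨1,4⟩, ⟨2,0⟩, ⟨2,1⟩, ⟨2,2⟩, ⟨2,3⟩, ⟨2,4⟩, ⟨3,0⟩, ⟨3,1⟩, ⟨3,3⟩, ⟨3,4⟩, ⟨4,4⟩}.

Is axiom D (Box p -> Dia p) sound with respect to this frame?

Yes

By correspondence theory, D is valid on a frame iff R is serial.
Serial: yes — every world has a successor (e.g. 0 R 2).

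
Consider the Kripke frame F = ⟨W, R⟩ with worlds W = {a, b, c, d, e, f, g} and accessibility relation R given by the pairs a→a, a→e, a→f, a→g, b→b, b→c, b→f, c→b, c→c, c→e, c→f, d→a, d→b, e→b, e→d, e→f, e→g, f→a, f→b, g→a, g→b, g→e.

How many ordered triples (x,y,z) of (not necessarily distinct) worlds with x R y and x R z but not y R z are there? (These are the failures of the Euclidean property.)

Enumerating: (a,e,a), (a,e,e), (a,f,e), (a,f,f), (a,f,g), (a,g,f), (a,g,g), (b,f,c), (b,f,f), (c,b,e), (c,e,c), (c,e,e), … and 23 more.
Total: 35.

35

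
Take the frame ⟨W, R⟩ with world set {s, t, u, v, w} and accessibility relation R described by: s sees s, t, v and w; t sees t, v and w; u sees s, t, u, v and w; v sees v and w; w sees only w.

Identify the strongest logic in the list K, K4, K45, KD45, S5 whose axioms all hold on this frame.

Transitive (axiom 4): yes — every two-step R-path is closed by a direct edge.
Euclidean (axiom 5): no — s R v and s R t, but not v R t.
Serial (axiom D): yes — every world has a successor (e.g. s R s).
Reflexive (axiom T): yes — every world is R-related to itself.
So F validates K, K4; K45 would additionally require R to be Euclidean. The strongest is K4.

K4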